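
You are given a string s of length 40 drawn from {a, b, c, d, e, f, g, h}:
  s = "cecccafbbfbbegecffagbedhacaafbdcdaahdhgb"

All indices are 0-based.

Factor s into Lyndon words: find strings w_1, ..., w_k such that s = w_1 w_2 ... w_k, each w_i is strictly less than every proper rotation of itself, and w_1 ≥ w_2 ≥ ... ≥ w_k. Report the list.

emit factor 1: 'ce' (i=0, period=2)
emit factor 2: 'c' (i=2, period=1)
emit factor 3: 'c' (i=3, period=1)
emit factor 4: 'c' (i=4, period=1)
emit factor 5: 'afbbfbbegecffagbedh' (i=5, period=19)
emit factor 6: 'ac' (i=24, period=2)
emit factor 7: 'aafbdcdaahdhgb' (i=26, period=14)

["ce", "c", "c", "c", "afbbfbbegecffagbedh", "ac", "aafbdcdaahdhgb"]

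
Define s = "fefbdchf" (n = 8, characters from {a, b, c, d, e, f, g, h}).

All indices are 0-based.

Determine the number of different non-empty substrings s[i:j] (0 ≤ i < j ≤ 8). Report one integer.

rank→(start, suffix):
  0 → (3, 'bdchf')
  1 → (5, 'chf')
  2 → (4, 'dchf')
  3 → (1, 'efbdchf')
  4 → (7, 'f')
  5 → (2, 'fbdchf')
  6 → (0, 'fefbdchf')
  7 → (6, 'hf')

SA = [3, 5, 4, 1, 7, 2, 0, 6]
rank  pair      lcp
   1  s[3:],s[5:]  0  ''
   2  s[5:],s[4:]  0  ''
   3  s[4:],s[1:]  0  ''
   4  s[1:],s[7:]  0  ''
   5  s[7:],s[2:]  1  'f'
   6  s[2:],s[0:]  1  'f'
   7  s[0:],s[6:]  0  ''

n(n+1)/2 = 8·9/2 = 36
Σ LCP = 0 + 0 + 0 + 0 + 0 + 1 + 1 + 0 = 2
distinct = 36 − 2 = 34

34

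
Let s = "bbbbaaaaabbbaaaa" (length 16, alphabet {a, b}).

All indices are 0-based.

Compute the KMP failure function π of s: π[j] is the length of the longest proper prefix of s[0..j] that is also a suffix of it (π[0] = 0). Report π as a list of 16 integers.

[0, 1, 2, 3, 0, 0, 0, 0, 0, 1, 2, 3, 0, 0, 0, 0]

π[0] = 0
j=1 s[j]='b': π[1]=1 (border 'b')
j=2 s[j]='b': π[2]=2 (border 'bb')
j=3 s[j]='b': π[3]=3 (border 'bbb')
j=4 s[j]='a': k: 3→2→1→0; π[4]=0 (border '')
j=5 s[j]='a': π[5]=0 (border '')
j=6 s[j]='a': π[6]=0 (border '')
j=7 s[j]='a': π[7]=0 (border '')
j=8 s[j]='a': π[8]=0 (border '')
j=9 s[j]='b': π[9]=1 (border 'b')
j=10 s[j]='b': π[10]=2 (border 'bb')
j=11 s[j]='b': π[11]=3 (border 'bbb')
j=12 s[j]='a': k: 3→2→1→0; π[12]=0 (border '')
j=13 s[j]='a': π[13]=0 (border '')
j=14 s[j]='a': π[14]=0 (border '')
j=15 s[j]='a': π[15]=0 (border '')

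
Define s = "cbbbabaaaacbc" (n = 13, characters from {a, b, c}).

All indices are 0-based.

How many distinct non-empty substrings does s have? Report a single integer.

rank→(start, suffix):
  0 → (6, 'aaaacbc')
  1 → (7, 'aaacbc')
  2 → (8, 'aacbc')
  3 → (4, 'abaaaacbc')
  4 → (9, 'acbc')
  5 → (5, 'baaaacbc')
  6 → (3, 'babaaaacbc')
  7 → (2, 'bbabaaaacbc')
  8 → (1, 'bbbabaaaacbc')
  9 → (11, 'bc')
  10 → (12, 'c')
  11 → (0, 'cbbbabaaaacbc')
  12 → (10, 'cbc')

SA = [6, 7, 8, 4, 9, 5, 3, 2, 1, 11, 12, 0, 10]
[i] adj suffixes → lcp
  [1] 6/7 → 3 ('aaa')
  [2] 7/8 → 2 ('aa')
  [3] 8/4 → 1 ('a')
  [4] 4/9 → 1 ('a')
  [5] 9/5 → 0 ('')
  [6] 5/3 → 2 ('ba')
  [7] 3/2 → 1 ('b')
  [8] 2/1 → 2 ('bb')
  [9] 1/11 → 1 ('b')
  [10] 11/12 → 0 ('')
  [11] 12/0 → 1 ('c')
  [12] 0/10 → 2 ('cb')

n(n+1)/2 = 13·14/2 = 91
Σ LCP = 0 + 3 + 2 + 1 + 1 + 0 + 2 + 1 + 2 + 1 + 0 + 1 + 2 = 16
distinct = 91 − 16 = 75

75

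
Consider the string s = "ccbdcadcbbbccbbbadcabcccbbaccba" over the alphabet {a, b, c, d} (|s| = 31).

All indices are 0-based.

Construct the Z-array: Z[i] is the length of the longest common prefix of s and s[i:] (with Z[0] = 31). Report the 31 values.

Z[0]=31
i=1: outside box; Z[1]=1 scan→box=[1,2)
i=2: outside box; Z[2]=0
i=3: outside box; Z[3]=0
i=4: outside box; Z[4]=1 scan→box=[4,5)
i=5: outside box; Z[5]=0
i=6: outside box; Z[6]=0
i=7: outside box; Z[7]=1 scan→box=[7,8)
i=8: outside box; Z[8]=0
i=9: outside box; Z[9]=0
i=10: outside box; Z[10]=0
i=11: outside box; Z[11]=3 scan→box=[11,14)
i=12: min(r-i=2, Z[1]=1)=1; Z[12]=1
i=13: min(r-i=1, Z[2]=0)=0; Z[13]=0
i=14: outside box; Z[14]=0
i=15: outside box; Z[15]=0
i=16: outside box; Z[16]=0
i=17: outside box; Z[17]=0
i=18: outside box; Z[18]=1 scan→box=[18,19)
i=19: outside box; Z[19]=0
i=20: outside box; Z[20]=0
i=21: outside box; Z[21]=2 scan→box=[21,23)
i=22: min(r-i=1, Z[1]=1)=1; Z[22]=3 scan→box=[22,25)
i=23: min(r-i=2, Z[1]=1)=1; Z[23]=1
i=24: min(r-i=1, Z[2]=0)=0; Z[24]=0
i=25: outside box; Z[25]=0
i=26: outside box; Z[26]=0
i=27: outside box; Z[27]=3 scan→box=[27,30)
i=28: min(r-i=2, Z[1]=1)=1; Z[28]=1
i=29: min(r-i=1, Z[2]=0)=0; Z[29]=0
i=30: outside box; Z[30]=0

[31, 1, 0, 0, 1, 0, 0, 1, 0, 0, 0, 3, 1, 0, 0, 0, 0, 0, 1, 0, 0, 2, 3, 1, 0, 0, 0, 3, 1, 0, 0]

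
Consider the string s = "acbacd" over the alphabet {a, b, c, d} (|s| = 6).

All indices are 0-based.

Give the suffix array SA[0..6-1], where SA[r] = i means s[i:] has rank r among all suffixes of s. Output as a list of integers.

rank | idx | suffix
   0 |   0 | acbacd
   1 |   3 | acd
   2 |   2 | bacd
   3 |   1 | cbacd
   4 |   4 | cd
   5 |   5 | d

[0, 3, 2, 1, 4, 5]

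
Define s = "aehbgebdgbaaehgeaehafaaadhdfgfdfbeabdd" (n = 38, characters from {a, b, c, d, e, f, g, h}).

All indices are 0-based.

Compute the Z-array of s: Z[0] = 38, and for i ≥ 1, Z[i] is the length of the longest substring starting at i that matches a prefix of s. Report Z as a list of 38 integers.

Z[0]=38
i=1: outside box; Z[1]=0
i=2: outside box; Z[2]=0
i=3: outside box; Z[3]=0
i=4: outside box; Z[4]=0
i=5: outside box; Z[5]=0
i=6: outside box; Z[6]=0
i=7: outside box; Z[7]=0
i=8: outside box; Z[8]=0
i=9: outside box; Z[9]=0
i=10: outside box; Z[10]=1 scan→box=[10,11)
i=11: outside box; Z[11]=3 scan→box=[11,14)
i=12: min(r-i=2, Z[1]=0)=0; Z[12]=0
i=13: min(r-i=1, Z[2]=0)=0; Z[13]=0
i=14: outside box; Z[14]=0
i=15: outside box; Z[15]=0
i=16: outside box; Z[16]=3 scan→box=[16,19)
i=17: min(r-i=2, Z[1]=0)=0; Z[17]=0
i=18: min(r-i=1, Z[2]=0)=0; Z[18]=0
i=19: outside box; Z[19]=1 scan→box=[19,20)
i=20: outside box; Z[20]=0
i=21: outside box; Z[21]=1 scan→box=[21,22)
i=22: outside box; Z[22]=1 scan→box=[22,23)
i=23: outside box; Z[23]=1 scan→box=[23,24)
i=24: outside box; Z[24]=0
i=25: outside box; Z[25]=0
i=26: outside box; Z[26]=0
i=27: outside box; Z[27]=0
i=28: outside box; Z[28]=0
i=29: outside box; Z[29]=0
i=30: outside box; Z[30]=0
i=31: outside box; Z[31]=0
i=32: outside box; Z[32]=0
i=33: outside box; Z[33]=0
i=34: outside box; Z[34]=1 scan→box=[34,35)
i=35: outside box; Z[35]=0
i=36: outside box; Z[36]=0
i=37: outside box; Z[37]=0

[38, 0, 0, 0, 0, 0, 0, 0, 0, 0, 1, 3, 0, 0, 0, 0, 3, 0, 0, 1, 0, 1, 1, 1, 0, 0, 0, 0, 0, 0, 0, 0, 0, 0, 1, 0, 0, 0]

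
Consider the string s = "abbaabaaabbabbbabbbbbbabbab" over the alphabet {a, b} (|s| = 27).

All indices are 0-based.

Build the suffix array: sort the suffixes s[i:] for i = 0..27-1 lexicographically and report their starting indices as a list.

[6, 3, 7, 25, 4, 0, 22, 8, 11, 15, 26, 5, 2, 24, 21, 10, 14, 1, 23, 20, 9, 13, 19, 12, 18, 17, 16]

rank→(start, suffix):
  0 → (6, 'aaabbabbbabbbbbbabbab')
  1 → (3, 'aabaaabbabbbabbbbbbabbab')
  2 → (7, 'aabbabbbabbbbbbabbab')
  3 → (25, 'ab')
  4 → (4, 'abaaabbabbbabbbbbbabbab')
  5 → (0, 'abbaabaaabbabbbabbbbbbabbab')
  6 → (22, 'abbab')
  7 → (8, 'abbabbbabbbbbbabbab')
  8 → (11, 'abbbabbbbbbabbab')
  9 → (15, 'abbbbbbabbab')
  10 → (26, 'b')
  11 → (5, 'baaabbabbbabbbbbbabbab')
  12 → (2, 'baabaaabbabbbabbbbbbabbab')
  13 → (24, 'bab')
  14 → (21, 'babbab')
  15 → (10, 'babbbabbbbbbabbab')
  16 → (14, 'babbbbbbabbab')
  17 → (1, 'bbaabaaabbabbbabbbbbbabbab')
  18 → (23, 'bbab')
  19 → (20, 'bbabbab')
  20 → (9, 'bbabbbabbbbbbabbab')
  21 → (13, 'bbabbbbbbabbab')
  22 → (19, 'bbbabbab')
  23 → (12, 'bbbabbbbbbabbab')
  24 → (18, 'bbbbabbab')
  25 → (17, 'bbbbbabbab')
  26 → (16, 'bbbbbbabbab')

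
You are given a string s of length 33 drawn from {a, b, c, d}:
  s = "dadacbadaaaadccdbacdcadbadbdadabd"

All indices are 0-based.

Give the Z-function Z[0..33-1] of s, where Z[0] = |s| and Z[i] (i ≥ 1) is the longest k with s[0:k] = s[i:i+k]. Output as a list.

Z[0]=33
i=1: outside box; Z[1]=0
i=2: outside box; Z[2]=2 grow→box=[2,4)
i=3: min(r-i=1, Z[1]=0)=0; Z[3]=0
i=4: outside box; Z[4]=0
i=5: outside box; Z[5]=0
i=6: outside box; Z[6]=0
i=7: outside box; Z[7]=2 grow→box=[7,9)
i=8: min(r-i=1, Z[1]=0)=0; Z[8]=0
i=9: outside box; Z[9]=0
i=10: outside box; Z[10]=0
i=11: outside box; Z[11]=0
i=12: outside box; Z[12]=1 grow→box=[12,13)
i=13: outside box; Z[13]=0
i=14: outside box; Z[14]=0
i=15: outside box; Z[15]=1 grow→box=[15,16)
i=16: outside box; Z[16]=0
i=17: outside box; Z[17]=0
i=18: outside box; Z[18]=0
i=19: outside box; Z[19]=1 grow→box=[19,20)
i=20: outside box; Z[20]=0
i=21: outside box; Z[21]=0
i=22: outside box; Z[22]=1 grow→box=[22,23)
i=23: outside box; Z[23]=0
i=24: outside box; Z[24]=0
i=25: outside box; Z[25]=1 grow→box=[25,26)
i=26: outside box; Z[26]=0
i=27: outside box; Z[27]=4 grow→box=[27,31)
i=28: min(r-i=3, Z[1]=0)=0; Z[28]=0
i=29: min(r-i=2, Z[2]=2)=2; Z[29]=2
i=30: min(r-i=1, Z[3]=0)=0; Z[30]=0
i=31: outside box; Z[31]=0
i=32: outside box; Z[32]=1 grow→box=[32,33)

[33, 0, 2, 0, 0, 0, 0, 2, 0, 0, 0, 0, 1, 0, 0, 1, 0, 0, 0, 1, 0, 0, 1, 0, 0, 1, 0, 4, 0, 2, 0, 0, 1]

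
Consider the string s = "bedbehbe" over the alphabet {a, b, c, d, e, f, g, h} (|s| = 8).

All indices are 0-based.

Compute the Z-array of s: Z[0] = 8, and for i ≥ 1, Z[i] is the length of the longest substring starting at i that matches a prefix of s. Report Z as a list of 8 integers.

[8, 0, 0, 2, 0, 0, 2, 0]

Z[0]=8
i=1: fresh scan; Z[1]=0
i=2: fresh scan; Z[2]=0
i=3: fresh scan; Z[3]=2 extend→box=[3,5)
i=4: min(r-i=1, Z[1]=0)=0; Z[4]=0
i=5: fresh scan; Z[5]=0
i=6: fresh scan; Z[6]=2 extend→box=[6,8)
i=7: min(r-i=1, Z[1]=0)=0; Z[7]=0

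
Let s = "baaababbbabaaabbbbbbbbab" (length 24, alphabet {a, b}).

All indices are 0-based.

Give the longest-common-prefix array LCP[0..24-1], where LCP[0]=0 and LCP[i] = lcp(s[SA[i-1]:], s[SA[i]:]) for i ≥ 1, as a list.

[0, 4, 2, 3, 1, 2, 3, 2, 4, 0, 1, 5, 2, 3, 3, 1, 4, 2, 5, 3, 4, 5, 6, 7]

rank | idx | suffix
   0 |   1 | aaababbbabaaabbbbbbbbab
   1 |  11 | aaabbbbbbbbab
   2 |   2 | aababbbabaaabbbbbbbbab
   3 |  12 | aabbbbbbbbab
   4 |  22 | ab
   5 |   9 | abaaabbbbbbbbab
   6 |   3 | ababbbabaaabbbbbbbbab
   7 |   5 | abbbabaaabbbbbbbbab
   8 |  13 | abbbbbbbbab
   9 |  23 | b
  10 |   0 | baaababbbabaaabbbbbbbbab
  11 |  10 | baaabbbbbbbbab
  12 |  21 | bab
  13 |   8 | babaaabbbbbbbbab
  14 |   4 | babbbabaaabbbbbbbbab
  15 |  20 | bbab
  16 |   7 | bbabaaabbbbbbbbab
  17 |  19 | bbbab
  18 |   6 | bbbabaaabbbbbbbbab
  19 |  18 | bbbbab
  20 |  17 | bbbbbab
  21 |  16 | bbbbbbab
  22 |  15 | bbbbbbbab
  23 |  14 | bbbbbbbbab

SA = [1, 11, 2, 12, 22, 9, 3, 5, 13, 23, 0, 10, 21, 8, 4, 20, 7, 19, 6, 18, 17, 16, 15, 14]
[i] adj suffixes → lcp
  [1] 1/11 → 4 ('aaab')
  [2] 11/2 → 2 ('aa')
  [3] 2/12 → 3 ('aab')
  [4] 12/22 → 1 ('a')
  [5] 22/9 → 2 ('ab')
  [6] 9/3 → 3 ('aba')
  [7] 3/5 → 2 ('ab')
  [8] 5/13 → 4 ('abbb')
  [9] 13/23 → 0 ('')
  [10] 23/0 → 1 ('b')
  [11] 0/10 → 5 ('baaab')
  [12] 10/21 → 2 ('ba')
  [13] 21/8 → 3 ('bab')
  [14] 8/4 → 3 ('bab')
  [15] 4/20 → 1 ('b')
  [16] 20/7 → 4 ('bbab')
  [17] 7/19 → 2 ('bb')
  [18] 19/6 → 5 ('bbbab')
  [19] 6/18 → 3 ('bbb')
  [20] 18/17 → 4 ('bbbb')
  [21] 17/16 → 5 ('bbbbb')
  [22] 16/15 → 6 ('bbbbbb')
  [23] 15/14 → 7 ('bbbbbbb')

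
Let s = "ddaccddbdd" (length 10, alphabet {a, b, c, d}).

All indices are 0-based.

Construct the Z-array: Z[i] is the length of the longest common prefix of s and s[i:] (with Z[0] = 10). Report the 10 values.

[10, 1, 0, 0, 0, 2, 1, 0, 2, 1]

Z[0]=10
i=1: outside box; Z[1]=1 grow→box=[1,2)
i=2: outside box; Z[2]=0
i=3: outside box; Z[3]=0
i=4: outside box; Z[4]=0
i=5: outside box; Z[5]=2 grow→box=[5,7)
i=6: min(r-i=1, Z[1]=1)=1; Z[6]=1
i=7: outside box; Z[7]=0
i=8: outside box; Z[8]=2 grow→box=[8,10)
i=9: min(r-i=1, Z[1]=1)=1; Z[9]=1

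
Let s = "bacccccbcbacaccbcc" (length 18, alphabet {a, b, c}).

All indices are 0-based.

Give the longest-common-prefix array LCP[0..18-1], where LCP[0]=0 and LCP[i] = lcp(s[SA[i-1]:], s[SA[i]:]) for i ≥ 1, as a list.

[0, 2, 3, 0, 3, 1, 2, 0, 1, 1, 2, 3, 1, 2, 4, 2, 3, 4]

rank | idx | suffix
   0 |  10 | acaccbcc
   1 |  12 | accbcc
   2 |   1 | acccccbcbacaccbcc
   3 |   9 | bacaccbcc
   4 |   0 | bacccccbcbacaccbcc
   5 |   7 | bcbacaccbcc
   6 |  15 | bcc
   7 |  17 | c
   8 |  11 | caccbcc
   9 |   8 | cbacaccbcc
  10 |   6 | cbcbacaccbcc
  11 |  14 | cbcc
  12 |  16 | cc
  13 |   5 | ccbcbacaccbcc
  14 |  13 | ccbcc
  15 |   4 | cccbcbacaccbcc
  16 |   3 | ccccbcbacaccbcc
  17 |   2 | cccccbcbacaccbcc

SA = [10, 12, 1, 9, 0, 7, 15, 17, 11, 8, 6, 14, 16, 5, 13, 4, 3, 2]
[i] adj suffixes → lcp
  [1] 10/12 → 2 ('ac')
  [2] 12/1 → 3 ('acc')
  [3] 1/9 → 0 ('')
  [4] 9/0 → 3 ('bac')
  [5] 0/7 → 1 ('b')
  [6] 7/15 → 2 ('bc')
  [7] 15/17 → 0 ('')
  [8] 17/11 → 1 ('c')
  [9] 11/8 → 1 ('c')
  [10] 8/6 → 2 ('cb')
  [11] 6/14 → 3 ('cbc')
  [12] 14/16 → 1 ('c')
  [13] 16/5 → 2 ('cc')
  [14] 5/13 → 4 ('ccbc')
  [15] 13/4 → 2 ('cc')
  [16] 4/3 → 3 ('ccc')
  [17] 3/2 → 4 ('cccc')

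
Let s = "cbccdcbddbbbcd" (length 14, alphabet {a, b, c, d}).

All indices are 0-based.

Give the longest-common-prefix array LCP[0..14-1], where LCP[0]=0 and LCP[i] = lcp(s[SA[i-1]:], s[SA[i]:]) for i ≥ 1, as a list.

rank→(start, suffix):
  0 → (9, 'bbbcd')
  1 → (10, 'bbcd')
  2 → (1, 'bccdcbddbbbcd')
  3 → (11, 'bcd')
  4 → (6, 'bddbbbcd')
  5 → (0, 'cbccdcbddbbbcd')
  6 → (5, 'cbddbbbcd')
  7 → (2, 'ccdcbddbbbcd')
  8 → (12, 'cd')
  9 → (3, 'cdcbddbbbcd')
  10 → (13, 'd')
  11 → (8, 'dbbbcd')
  12 → (4, 'dcbddbbbcd')
  13 → (7, 'ddbbbcd')

SA = [9, 10, 1, 11, 6, 0, 5, 2, 12, 3, 13, 8, 4, 7]
[i] adj suffixes → lcp
  [1] 9/10 → 2 ('bb')
  [2] 10/1 → 1 ('b')
  [3] 1/11 → 2 ('bc')
  [4] 11/6 → 1 ('b')
  [5] 6/0 → 0 ('')
  [6] 0/5 → 2 ('cb')
  [7] 5/2 → 1 ('c')
  [8] 2/12 → 1 ('c')
  [9] 12/3 → 2 ('cd')
  [10] 3/13 → 0 ('')
  [11] 13/8 → 1 ('d')
  [12] 8/4 → 1 ('d')
  [13] 4/7 → 1 ('d')

[0, 2, 1, 2, 1, 0, 2, 1, 1, 2, 0, 1, 1, 1]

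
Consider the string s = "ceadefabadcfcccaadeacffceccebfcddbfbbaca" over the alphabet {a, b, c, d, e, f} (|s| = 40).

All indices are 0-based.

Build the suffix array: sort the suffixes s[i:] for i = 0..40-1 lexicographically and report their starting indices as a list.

rank | idx | suffix
   0 |  39 | a
   1 |  15 | aadeacffceccebfcddbfbbaca
   2 |   6 | abadcfcccaadeacffceccebfcddbfbbaca
   3 |  37 | aca
   4 |  19 | acffceccebfcddbfbbaca
   5 |   8 | adcfcccaadeacffceccebfcddbfbbaca
   6 |  16 | adeacffceccebfcddbfbbaca
   7 |   2 | adefabadcfcccaadeacffceccebfcddbfbbaca
   8 |  36 | baca
   9 |   7 | badcfcccaadeacffceccebfcddbfbbaca
  10 |  35 | bbaca
  11 |  33 | bfbbaca
  12 |  28 | bfcddbfbbaca
  13 |  38 | ca
  14 |  14 | caadeacffceccebfcddbfbbaca
  15 |  13 | ccaadeacffceccebfcddbfbbaca
  16 |  12 | cccaadeacffceccebfcddbfbbaca
  17 |  25 | ccebfcddbfbbaca
  18 |  30 | cddbfbbaca
  19 |   0 | ceadefabadcfcccaadeacffceccebfcddbfbbaca
  20 |  26 | cebfcddbfbbaca
  21 |  23 | ceccebfcddbfbbaca
  22 |  10 | cfcccaadeacffceccebfcddbfbbaca
  23 |  20 | cffceccebfcddbfbbaca
  24 |  32 | dbfbbaca
  25 |   9 | dcfcccaadeacffceccebfcddbfbbaca
  26 |  31 | ddbfbbaca
  27 |  17 | deacffceccebfcddbfbbaca
  28 |   3 | defabadcfcccaadeacffceccebfcddbfbbaca
  29 |  18 | eacffceccebfcddbfbbaca
  30 |   1 | eadefabadcfcccaadeacffceccebfcddbfbbaca
  31 |  27 | ebfcddbfbbaca
  32 |  24 | eccebfcddbfbbaca
  33 |   4 | efabadcfcccaadeacffceccebfcddbfbbaca
  34 |   5 | fabadcfcccaadeacffceccebfcddbfbbaca
  35 |  34 | fbbaca
  36 |  11 | fcccaadeacffceccebfcddbfbbaca
  37 |  29 | fcddbfbbaca
  38 |  22 | fceccebfcddbfbbaca
  39 |  21 | ffceccebfcddbfbbaca

[39, 15, 6, 37, 19, 8, 16, 2, 36, 7, 35, 33, 28, 38, 14, 13, 12, 25, 30, 0, 26, 23, 10, 20, 32, 9, 31, 17, 3, 18, 1, 27, 24, 4, 5, 34, 11, 29, 22, 21]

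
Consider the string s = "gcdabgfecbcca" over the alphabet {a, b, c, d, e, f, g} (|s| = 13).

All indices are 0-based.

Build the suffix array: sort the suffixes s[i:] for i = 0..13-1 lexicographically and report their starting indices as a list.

[12, 3, 9, 4, 11, 8, 10, 1, 2, 7, 6, 0, 5]

rank→(start, suffix):
  0 → (12, 'a')
  1 → (3, 'abgfecbcca')
  2 → (9, 'bcca')
  3 → (4, 'bgfecbcca')
  4 → (11, 'ca')
  5 → (8, 'cbcca')
  6 → (10, 'cca')
  7 → (1, 'cdabgfecbcca')
  8 → (2, 'dabgfecbcca')
  9 → (7, 'ecbcca')
  10 → (6, 'fecbcca')
  11 → (0, 'gcdabgfecbcca')
  12 → (5, 'gfecbcca')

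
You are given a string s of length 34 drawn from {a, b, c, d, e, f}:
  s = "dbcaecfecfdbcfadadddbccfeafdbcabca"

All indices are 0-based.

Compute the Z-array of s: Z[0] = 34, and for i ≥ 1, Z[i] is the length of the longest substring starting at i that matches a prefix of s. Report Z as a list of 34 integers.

Z[0]=34
i=1: fresh scan; Z[1]=0
i=2: fresh scan; Z[2]=0
i=3: fresh scan; Z[3]=0
i=4: fresh scan; Z[4]=0
i=5: fresh scan; Z[5]=0
i=6: fresh scan; Z[6]=0
i=7: fresh scan; Z[7]=0
i=8: fresh scan; Z[8]=0
i=9: fresh scan; Z[9]=0
i=10: fresh scan; Z[10]=3 grow→box=[10,13)
i=11: min(r-i=2, Z[1]=0)=0; Z[11]=0
i=12: min(r-i=1, Z[2]=0)=0; Z[12]=0
i=13: fresh scan; Z[13]=0
i=14: fresh scan; Z[14]=0
i=15: fresh scan; Z[15]=1 grow→box=[15,16)
i=16: fresh scan; Z[16]=0
i=17: fresh scan; Z[17]=1 grow→box=[17,18)
i=18: fresh scan; Z[18]=1 grow→box=[18,19)
i=19: fresh scan; Z[19]=3 grow→box=[19,22)
i=20: min(r-i=2, Z[1]=0)=0; Z[20]=0
i=21: min(r-i=1, Z[2]=0)=0; Z[21]=0
i=22: fresh scan; Z[22]=0
i=23: fresh scan; Z[23]=0
i=24: fresh scan; Z[24]=0
i=25: fresh scan; Z[25]=0
i=26: fresh scan; Z[26]=0
i=27: fresh scan; Z[27]=4 grow→box=[27,31)
i=28: min(r-i=3, Z[1]=0)=0; Z[28]=0
i=29: min(r-i=2, Z[2]=0)=0; Z[29]=0
i=30: min(r-i=1, Z[3]=0)=0; Z[30]=0
i=31: fresh scan; Z[31]=0
i=32: fresh scan; Z[32]=0
i=33: fresh scan; Z[33]=0

[34, 0, 0, 0, 0, 0, 0, 0, 0, 0, 3, 0, 0, 0, 0, 1, 0, 1, 1, 3, 0, 0, 0, 0, 0, 0, 0, 4, 0, 0, 0, 0, 0, 0]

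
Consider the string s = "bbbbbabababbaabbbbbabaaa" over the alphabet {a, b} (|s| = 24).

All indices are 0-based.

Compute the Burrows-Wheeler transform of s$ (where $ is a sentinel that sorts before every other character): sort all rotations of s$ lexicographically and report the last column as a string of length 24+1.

aaabbbbbbaabbbaaabbbbbba$

rank  rotation                   last
    0  $bbbbbabababbaabbbbbabaaa  a
    1  a$bbbbbabababbaabbbbbabaa  a
    2  aa$bbbbbabababbaabbbbbaba  a
    3  aaa$bbbbbabababbaabbbbbab  b
    4  aabbbbbabaaa$bbbbbabababb  b
    5  abaaa$bbbbbabababbaabbbbb  b
    6  abababbaabbbbbabaaa$bbbbb  b
    7  ababbaabbbbbabaaa$bbbbbab  b
    8  abbaabbbbbabaaa$bbbbbabab  b
    9  abbbbbabaaa$bbbbbabababba  a
   10  baaa$bbbbbabababbaabbbbba  a
   11  baabbbbbabaaa$bbbbbababab  b
   12  babaaa$bbbbbabababbaabbbb  b
   13  babababbaabbbbbabaaa$bbbb  b
   14  bababbaabbbbbabaaa$bbbbba  a
   15  babbaabbbbbabaaa$bbbbbaba  a
   16  bbaabbbbbabaaa$bbbbbababa  a
   17  bbabaaa$bbbbbabababbaabbb  b
   18  bbabababbaabbbbbabaaa$bbb  b
   19  bbbabaaa$bbbbbabababbaabb  b
   20  bbbabababbaabbbbbabaaa$bb  b
   21  bbbbabaaa$bbbbbabababbaab  b
   22  bbbbabababbaabbbbbabaaa$b  b
   23  bbbbbabaaa$bbbbbabababbaa  a
   24  bbbbbabababbaabbbbbabaaa$  $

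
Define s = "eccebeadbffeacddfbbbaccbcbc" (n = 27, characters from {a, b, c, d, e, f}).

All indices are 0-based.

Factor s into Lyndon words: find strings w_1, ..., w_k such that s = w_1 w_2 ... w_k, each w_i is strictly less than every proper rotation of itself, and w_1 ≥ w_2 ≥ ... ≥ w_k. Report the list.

emit factor 1: 'e' (i=0, period=1)
emit factor 2: 'cce' (i=1, period=3)
emit factor 3: 'be' (i=4, period=2)
emit factor 4: 'adbffe' (i=6, period=6)
emit factor 5: 'acddfbbb' (i=12, period=8)
emit factor 6: 'accbcbc' (i=20, period=7)

["e", "cce", "be", "adbffe", "acddfbbb", "accbcbc"]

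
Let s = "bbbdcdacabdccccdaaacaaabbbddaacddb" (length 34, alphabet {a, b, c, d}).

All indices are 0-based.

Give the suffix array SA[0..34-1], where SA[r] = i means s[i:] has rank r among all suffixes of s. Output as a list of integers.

[20, 16, 21, 17, 28, 22, 8, 18, 6, 29, 33, 0, 23, 1, 24, 9, 2, 25, 19, 7, 11, 12, 13, 14, 4, 30, 15, 27, 5, 32, 10, 3, 26, 31]

sorted suffixes:
  #0 SA[0]=20  'aaabbbddaacddb'
  #1 SA[1]=16  'aaacaaabbbddaacddb'
  #2 SA[2]=21  'aabbbddaacddb'
  #3 SA[3]=17  'aacaaabbbddaacddb'
  #4 SA[4]=28  'aacddb'
  #5 SA[5]=22  'abbbddaacddb'
  #6 SA[6]=8  'abdccccdaaacaaabbbddaacddb'
  #7 SA[7]=18  'acaaabbbddaacddb'
  #8 SA[8]=6  'acabdccccdaaacaaabbbddaacddb'
  #9 SA[9]=29  'acddb'
  #10 SA[10]=33  'b'
  #11 SA[11]=0  'bbbdcdacabdccccdaaacaaabbbddaacddb'
  #12 SA[12]=23  'bbbddaacddb'
  #13 SA[13]=1  'bbdcdacabdccccdaaacaaabbbddaacddb'
  #14 SA[14]=24  'bbddaacddb'
  #15 SA[15]=9  'bdccccdaaacaaabbbddaacddb'
  #16 SA[16]=2  'bdcdacabdccccdaaacaaabbbddaacddb'
  #17 SA[17]=25  'bddaacddb'
  #18 SA[18]=19  'caaabbbddaacddb'
  #19 SA[19]=7  'cabdccccdaaacaaabbbddaacddb'
  #20 SA[20]=11  'ccccdaaacaaabbbddaacddb'
  #21 SA[21]=12  'cccdaaacaaabbbddaacddb'
  #22 SA[22]=13  'ccdaaacaaabbbddaacddb'
  #23 SA[23]=14  'cdaaacaaabbbddaacddb'
  #24 SA[24]=4  'cdacabdccccdaaacaaabbbddaacddb'
  #25 SA[25]=30  'cddb'
  #26 SA[26]=15  'daaacaaabbbddaacddb'
  #27 SA[27]=27  'daacddb'
  #28 SA[28]=5  'dacabdccccdaaacaaabbbddaacddb'
  #29 SA[29]=32  'db'
  #30 SA[30]=10  'dccccdaaacaaabbbddaacddb'
  #31 SA[31]=3  'dcdacabdccccdaaacaaabbbddaacddb'
  #32 SA[32]=26  'ddaacddb'
  #33 SA[33]=31  'ddb'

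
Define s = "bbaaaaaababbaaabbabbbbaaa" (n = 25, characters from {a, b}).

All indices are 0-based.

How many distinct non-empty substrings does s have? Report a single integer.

sorted suffixes:
  #0 SA[0]=24  'a'
  #1 SA[1]=23  'aa'
  #2 SA[2]=22  'aaa'
  #3 SA[3]=2  'aaaaaababbaaabbabbbbaaa'
  #4 SA[4]=3  'aaaaababbaaabbabbbbaaa'
  #5 SA[5]=4  'aaaababbaaabbabbbbaaa'
  #6 SA[6]=5  'aaababbaaabbabbbbaaa'
  #7 SA[7]=12  'aaabbabbbbaaa'
  #8 SA[8]=6  'aababbaaabbabbbbaaa'
  #9 SA[9]=13  'aabbabbbbaaa'
  #10 SA[10]=7  'ababbaaabbabbbbaaa'
  #11 SA[11]=9  'abbaaabbabbbbaaa'
  #12 SA[12]=14  'abbabbbbaaa'
  #13 SA[13]=17  'abbbbaaa'
  #14 SA[14]=21  'baaa'
  #15 SA[15]=1  'baaaaaababbaaabbabbbbaaa'
  #16 SA[16]=11  'baaabbabbbbaaa'
  #17 SA[17]=8  'babbaaabbabbbbaaa'
  #18 SA[18]=16  'babbbbaaa'
  #19 SA[19]=20  'bbaaa'
  #20 SA[20]=0  'bbaaaaaababbaaabbabbbbaaa'
  #21 SA[21]=10  'bbaaabbabbbbaaa'
  #22 SA[22]=15  'bbabbbbaaa'
  #23 SA[23]=19  'bbbaaa'
  #24 SA[24]=18  'bbbbaaa'

SA = [24, 23, 22, 2, 3, 4, 5, 12, 6, 13, 7, 9, 14, 17, 21, 1, 11, 8, 16, 20, 0, 10, 15, 19, 18]
i: (SA[i-1],SA[i]) lcp shared
  1: (24,23) 1 'a'
  2: (23,22) 2 'aa'
  3: (22,2) 3 'aaa'
  4: (2,3) 5 'aaaaa'
  5: (3,4) 4 'aaaa'
  6: (4,5) 3 'aaa'
  7: (5,12) 4 'aaab'
  8: (12,6) 2 'aa'
  9: (6,13) 3 'aab'
  10: (13,7) 1 'a'
  11: (7,9) 2 'ab'
  12: (9,14) 4 'abba'
  13: (14,17) 3 'abb'
  14: (17,21) 0 ''
  15: (21,1) 4 'baaa'
  16: (1,11) 4 'baaa'
  17: (11,8) 2 'ba'
  18: (8,16) 4 'babb'
  19: (16,20) 1 'b'
  20: (20,0) 5 'bbaaa'
  21: (0,10) 5 'bbaaa'
  22: (10,15) 3 'bba'
  23: (15,19) 2 'bb'
  24: (19,18) 3 'bbb'

n(n+1)/2 = 25·26/2 = 325
Σ LCP = 0 + 1 + 2 + 3 + 5 + 4 + 3 + 4 + 2 + 3 + 1 + 2 + 4 + 3 + 0 + 4 + 4 + 2 + 4 + 1 + 5 + 5 + 3 + 2 + 3 = 70
distinct = 325 − 70 = 255

255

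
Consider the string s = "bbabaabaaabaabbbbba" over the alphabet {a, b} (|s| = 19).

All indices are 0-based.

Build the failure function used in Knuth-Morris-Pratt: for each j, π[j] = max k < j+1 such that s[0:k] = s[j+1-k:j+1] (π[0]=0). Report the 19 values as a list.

[0, 1, 0, 1, 0, 0, 1, 0, 0, 0, 1, 0, 0, 1, 2, 2, 2, 2, 3]

π[0] = 0
j=1 s[j]='b': π[1]=1 (border 'b')
j=2 s[j]='a': k: 1→0; π[2]=0 (border '')
j=3 s[j]='b': π[3]=1 (border 'b')
j=4 s[j]='a': k: 1→0; π[4]=0 (border '')
j=5 s[j]='a': π[5]=0 (border '')
j=6 s[j]='b': π[6]=1 (border 'b')
j=7 s[j]='a': k: 1→0; π[7]=0 (border '')
j=8 s[j]='a': π[8]=0 (border '')
j=9 s[j]='a': π[9]=0 (border '')
j=10 s[j]='b': π[10]=1 (border 'b')
j=11 s[j]='a': k: 1→0; π[11]=0 (border '')
j=12 s[j]='a': π[12]=0 (border '')
j=13 s[j]='b': π[13]=1 (border 'b')
j=14 s[j]='b': π[14]=2 (border 'bb')
j=15 s[j]='b': k: 2→1; π[15]=2 (border 'bb')
j=16 s[j]='b': k: 2→1; π[16]=2 (border 'bb')
j=17 s[j]='b': k: 2→1; π[17]=2 (border 'bb')
j=18 s[j]='a': π[18]=3 (border 'bba')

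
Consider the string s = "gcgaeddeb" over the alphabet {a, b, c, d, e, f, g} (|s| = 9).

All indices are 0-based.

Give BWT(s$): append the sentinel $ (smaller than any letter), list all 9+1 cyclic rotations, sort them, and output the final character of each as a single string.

rank  rotation    last
    0  $gcgaeddeb  b
    1  aeddeb$gcg  g
    2  b$gcgaedde  e
    3  cgaeddeb$g  g
    4  ddeb$gcgae  e
    5  deb$gcgaed  d
    6  eb$gcgaedd  d
    7  eddeb$gcga  a
    8  gaeddeb$gc  c
    9  gcgaeddeb$  $

bgegeddac$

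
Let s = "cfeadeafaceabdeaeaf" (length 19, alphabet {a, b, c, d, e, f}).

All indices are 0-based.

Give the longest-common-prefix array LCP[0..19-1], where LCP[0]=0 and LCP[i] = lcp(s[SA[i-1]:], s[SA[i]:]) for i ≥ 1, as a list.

rank | idx | suffix
   0 |  11 | abdeaeaf
   1 |   8 | aceabdeaeaf
   2 |   3 | adeafaceabdeaeaf
   3 |  15 | aeaf
   4 |  17 | af
   5 |   6 | afaceabdeaeaf
   6 |  12 | bdeaeaf
   7 |   9 | ceabdeaeaf
   8 |   0 | cfeadeafaceabdeaeaf
   9 |  13 | deaeaf
  10 |   4 | deafaceabdeaeaf
  11 |  10 | eabdeaeaf
  12 |   2 | eadeafaceabdeaeaf
  13 |  14 | eaeaf
  14 |  16 | eaf
  15 |   5 | eafaceabdeaeaf
  16 |  18 | f
  17 |   7 | faceabdeaeaf
  18 |   1 | feadeafaceabdeaeaf

SA = [11, 8, 3, 15, 17, 6, 12, 9, 0, 13, 4, 10, 2, 14, 16, 5, 18, 7, 1]
[i] adj suffixes → lcp
  [1] 11/8 → 1 ('a')
  [2] 8/3 → 1 ('a')
  [3] 3/15 → 1 ('a')
  [4] 15/17 → 1 ('a')
  [5] 17/6 → 2 ('af')
  [6] 6/12 → 0 ('')
  [7] 12/9 → 0 ('')
  [8] 9/0 → 1 ('c')
  [9] 0/13 → 0 ('')
  [10] 13/4 → 3 ('dea')
  [11] 4/10 → 0 ('')
  [12] 10/2 → 2 ('ea')
  [13] 2/14 → 2 ('ea')
  [14] 14/16 → 2 ('ea')
  [15] 16/5 → 3 ('eaf')
  [16] 5/18 → 0 ('')
  [17] 18/7 → 1 ('f')
  [18] 7/1 → 1 ('f')

[0, 1, 1, 1, 1, 2, 0, 0, 1, 0, 3, 0, 2, 2, 2, 3, 0, 1, 1]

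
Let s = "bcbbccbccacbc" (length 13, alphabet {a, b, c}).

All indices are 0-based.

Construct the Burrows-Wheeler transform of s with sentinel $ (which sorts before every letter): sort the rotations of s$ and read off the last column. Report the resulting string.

rank  rotation        last
    0  $bcbbccbccacbc  c
    1  acbc$bcbbccbcc  c
    2  bbccbccacbc$bc  c
    3  bc$bcbbccbccac  c
    4  bcbbccbccacbc$  $
    5  bccacbc$bcbbcc  c
    6  bccbccacbc$bcb  b
    7  c$bcbbccbccacb  b
    8  cacbc$bcbbccbc  c
    9  cbbccbccacbc$b  b
   10  cbc$bcbbccbcca  a
   11  cbccacbc$bcbbc  c
   12  ccacbc$bcbbccb  b
   13  ccbccacbc$bcbb  b

cccc$cbbcbacbb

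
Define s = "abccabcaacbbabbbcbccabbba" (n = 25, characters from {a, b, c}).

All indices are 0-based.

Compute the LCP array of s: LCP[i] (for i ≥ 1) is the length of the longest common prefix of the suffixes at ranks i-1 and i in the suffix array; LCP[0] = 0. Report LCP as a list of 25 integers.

sorted suffixes:
  #0 SA[0]=24  'a'
  #1 SA[1]=7  'aacbbabbbcbccabbba'
  #2 SA[2]=20  'abbba'
  #3 SA[3]=12  'abbbcbccabbba'
  #4 SA[4]=4  'abcaacbbabbbcbccabbba'
  #5 SA[5]=0  'abccabcaacbbabbbcbccabbba'
  #6 SA[6]=8  'acbbabbbcbccabbba'
  #7 SA[7]=23  'ba'
  #8 SA[8]=11  'babbbcbccabbba'
  #9 SA[9]=22  'bba'
  #10 SA[10]=10  'bbabbbcbccabbba'
  #11 SA[11]=21  'bbba'
  #12 SA[12]=13  'bbbcbccabbba'
  #13 SA[13]=14  'bbcbccabbba'
  #14 SA[14]=5  'bcaacbbabbbcbccabbba'
  #15 SA[15]=15  'bcbccabbba'
  #16 SA[16]=17  'bccabbba'
  #17 SA[17]=1  'bccabcaacbbabbbcbccabbba'
  #18 SA[18]=6  'caacbbabbbcbccabbba'
  #19 SA[19]=19  'cabbba'
  #20 SA[20]=3  'cabcaacbbabbbcbccabbba'
  #21 SA[21]=9  'cbbabbbcbccabbba'
  #22 SA[22]=16  'cbccabbba'
  #23 SA[23]=18  'ccabbba'
  #24 SA[24]=2  'ccabcaacbbabbbcbccabbba'

SA = [24, 7, 20, 12, 4, 0, 8, 23, 11, 22, 10, 21, 13, 14, 5, 15, 17, 1, 6, 19, 3, 9, 16, 18, 2]
i: (SA[i-1],SA[i]) lcp shared
  1: (24,7) 1 'a'
  2: (7,20) 1 'a'
  3: (20,12) 4 'abbb'
  4: (12,4) 2 'ab'
  5: (4,0) 3 'abc'
  6: (0,8) 1 'a'
  7: (8,23) 0 ''
  8: (23,11) 2 'ba'
  9: (11,22) 1 'b'
  10: (22,10) 3 'bba'
  11: (10,21) 2 'bb'
  12: (21,13) 3 'bbb'
  13: (13,14) 2 'bb'
  14: (14,5) 1 'b'
  15: (5,15) 2 'bc'
  16: (15,17) 2 'bc'
  17: (17,1) 5 'bccab'
  18: (1,6) 0 ''
  19: (6,19) 2 'ca'
  20: (19,3) 3 'cab'
  21: (3,9) 1 'c'
  22: (9,16) 2 'cb'
  23: (16,18) 1 'c'
  24: (18,2) 4 'ccab'

[0, 1, 1, 4, 2, 3, 1, 0, 2, 1, 3, 2, 3, 2, 1, 2, 2, 5, 0, 2, 3, 1, 2, 1, 4]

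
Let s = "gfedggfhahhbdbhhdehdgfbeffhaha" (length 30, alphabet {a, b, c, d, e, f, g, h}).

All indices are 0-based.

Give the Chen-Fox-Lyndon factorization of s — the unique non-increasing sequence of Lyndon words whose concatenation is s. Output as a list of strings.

emit factor 1: 'g' (i=0, period=1)
emit factor 2: 'f' (i=1, period=1)
emit factor 3: 'e' (i=2, period=1)
emit factor 4: 'dggfh' (i=3, period=5)
emit factor 5: 'ahhbdbhhdehdgfbeffh' (i=8, period=19)
emit factor 6: 'ah' (i=27, period=2)
emit factor 7: 'a' (i=29, period=1)

["g", "f", "e", "dggfh", "ahhbdbhhdehdgfbeffh", "ah", "a"]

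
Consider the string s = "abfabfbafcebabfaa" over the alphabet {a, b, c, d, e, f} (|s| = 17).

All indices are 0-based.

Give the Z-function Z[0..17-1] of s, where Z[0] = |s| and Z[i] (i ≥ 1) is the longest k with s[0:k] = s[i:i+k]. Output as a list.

[17, 0, 0, 3, 0, 0, 0, 1, 0, 0, 0, 0, 4, 0, 0, 1, 1]

Z[0]=17
i=1: outside box; Z[1]=0
i=2: outside box; Z[2]=0
i=3: outside box; Z[3]=3 extend→box=[3,6)
i=4: min(r-i=2, Z[1]=0)=0; Z[4]=0
i=5: min(r-i=1, Z[2]=0)=0; Z[5]=0
i=6: outside box; Z[6]=0
i=7: outside box; Z[7]=1 extend→box=[7,8)
i=8: outside box; Z[8]=0
i=9: outside box; Z[9]=0
i=10: outside box; Z[10]=0
i=11: outside box; Z[11]=0
i=12: outside box; Z[12]=4 extend→box=[12,16)
i=13: min(r-i=3, Z[1]=0)=0; Z[13]=0
i=14: min(r-i=2, Z[2]=0)=0; Z[14]=0
i=15: min(r-i=1, Z[3]=3)=1; Z[15]=1
i=16: outside box; Z[16]=1 extend→box=[16,17)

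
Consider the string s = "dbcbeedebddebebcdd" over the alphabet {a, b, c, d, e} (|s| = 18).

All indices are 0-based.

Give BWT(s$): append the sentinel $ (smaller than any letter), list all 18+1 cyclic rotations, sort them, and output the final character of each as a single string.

ddeeecbbd$cbedbddeb

rank  rotation             last
    0  $dbcbeedebddebebcdd  d
    1  bcbeedebddebebcdd$d  d
    2  bcdd$dbcbeedebddebe  e
    3  bddebebcdd$dbcbeede  e
    4  bebcdd$dbcbeedebdde  e
    5  beedebddebebcdd$dbc  c
    6  cbeedebddebebcdd$db  b
    7  cdd$dbcbeedebddebeb  b
    8  d$dbcbeedebddebebcd  d
    9  dbcbeedebddebebcdd$  $
   10  dd$dbcbeedebddebebc  c
   11  ddebebcdd$dbcbeedeb  b
   12  debddebebcdd$dbcbee  e
   13  debebcdd$dbcbeedebd  d
   14  ebcdd$dbcbeedebddeb  b
   15  ebddebebcdd$dbcbeed  d
   16  ebebcdd$dbcbeedebdd  d
   17  edebddebebcdd$dbcbe  e
   18  eedebddebebcdd$dbcb  b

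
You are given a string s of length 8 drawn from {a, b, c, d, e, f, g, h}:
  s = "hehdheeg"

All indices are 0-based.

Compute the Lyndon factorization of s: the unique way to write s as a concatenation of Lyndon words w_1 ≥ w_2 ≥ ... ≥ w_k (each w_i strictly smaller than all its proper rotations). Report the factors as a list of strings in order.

["h", "eh", "dheeg"]

emit factor 1: 'h' (i=0, period=1)
emit factor 2: 'eh' (i=1, period=2)
emit factor 3: 'dheeg' (i=3, period=5)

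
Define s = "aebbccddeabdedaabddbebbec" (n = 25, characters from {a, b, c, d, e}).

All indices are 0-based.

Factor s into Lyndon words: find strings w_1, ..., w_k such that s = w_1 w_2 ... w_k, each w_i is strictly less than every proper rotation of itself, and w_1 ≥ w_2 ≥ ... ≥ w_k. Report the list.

emit factor 1: 'aebbccdde' (i=0, period=9)
emit factor 2: 'abded' (i=9, period=5)
emit factor 3: 'aabddbebbec' (i=14, period=11)

["aebbccdde", "abded", "aabddbebbec"]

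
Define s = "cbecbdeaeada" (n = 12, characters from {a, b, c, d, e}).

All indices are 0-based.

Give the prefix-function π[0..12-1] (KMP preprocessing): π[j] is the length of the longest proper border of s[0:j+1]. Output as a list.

[0, 0, 0, 1, 2, 0, 0, 0, 0, 0, 0, 0]

π[0] = 0
j=1 s[j]='b': π[1]=0 (border '')
j=2 s[j]='e': π[2]=0 (border '')
j=3 s[j]='c': π[3]=1 (border 'c')
j=4 s[j]='b': π[4]=2 (border 'cb')
j=5 s[j]='d': k: 2→0; π[5]=0 (border '')
j=6 s[j]='e': π[6]=0 (border '')
j=7 s[j]='a': π[7]=0 (border '')
j=8 s[j]='e': π[8]=0 (border '')
j=9 s[j]='a': π[9]=0 (border '')
j=10 s[j]='d': π[10]=0 (border '')
j=11 s[j]='a': π[11]=0 (border '')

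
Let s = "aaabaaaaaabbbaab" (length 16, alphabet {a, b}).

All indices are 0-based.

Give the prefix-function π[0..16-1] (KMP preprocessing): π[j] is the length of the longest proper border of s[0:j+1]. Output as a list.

[0, 1, 2, 0, 1, 2, 3, 3, 3, 3, 4, 0, 0, 1, 2, 0]

π[0] = 0
j=1 s[j]='a': π[1]=1 (border 'a')
j=2 s[j]='a': π[2]=2 (border 'aa')
j=3 s[j]='b': k: 2→1→0; π[3]=0 (border '')
j=4 s[j]='a': π[4]=1 (border 'a')
j=5 s[j]='a': π[5]=2 (border 'aa')
j=6 s[j]='a': π[6]=3 (border 'aaa')
j=7 s[j]='a': k: 3→2; π[7]=3 (border 'aaa')
j=8 s[j]='a': k: 3→2; π[8]=3 (border 'aaa')
j=9 s[j]='a': k: 3→2; π[9]=3 (border 'aaa')
j=10 s[j]='b': π[10]=4 (border 'aaab')
j=11 s[j]='b': k: 4→0; π[11]=0 (border '')
j=12 s[j]='b': π[12]=0 (border '')
j=13 s[j]='a': π[13]=1 (border 'a')
j=14 s[j]='a': π[14]=2 (border 'aa')
j=15 s[j]='b': k: 2→1→0; π[15]=0 (border '')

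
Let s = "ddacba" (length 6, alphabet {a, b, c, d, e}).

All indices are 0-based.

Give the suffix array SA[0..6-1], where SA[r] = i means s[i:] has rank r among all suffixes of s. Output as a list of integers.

[5, 2, 4, 3, 1, 0]

rank | idx | suffix
   0 |   5 | a
   1 |   2 | acba
   2 |   4 | ba
   3 |   3 | cba
   4 |   1 | dacba
   5 |   0 | ddacba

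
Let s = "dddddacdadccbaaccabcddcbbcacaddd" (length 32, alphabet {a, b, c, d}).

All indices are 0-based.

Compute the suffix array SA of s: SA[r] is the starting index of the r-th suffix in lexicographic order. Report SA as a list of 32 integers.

rank→(start, suffix):
  0 → (13, 'aaccabcddcbbcacaddd')
  1 → (17, 'abcddcbbcacaddd')
  2 → (26, 'acaddd')
  3 → (14, 'accabcddcbbcacaddd')
  4 → (5, 'acdadccbaaccabcddcbbcacaddd')
  5 → (8, 'adccbaaccabcddcbbcacaddd')
  6 → (28, 'addd')
  7 → (12, 'baaccabcddcbbcacaddd')
  8 → (23, 'bbcacaddd')
  9 → (24, 'bcacaddd')
  10 → (18, 'bcddcbbcacaddd')
  11 → (16, 'cabcddcbbcacaddd')
  12 → (25, 'cacaddd')
  13 → (27, 'caddd')
  14 → (11, 'cbaaccabcddcbbcacaddd')
  15 → (22, 'cbbcacaddd')
  16 → (15, 'ccabcddcbbcacaddd')
  17 → (10, 'ccbaaccabcddcbbcacaddd')
  18 → (6, 'cdadccbaaccabcddcbbcacaddd')
  19 → (19, 'cddcbbcacaddd')
  20 → (31, 'd')
  21 → (4, 'dacdadccbaaccabcddcbbcacaddd')
  22 → (7, 'dadccbaaccabcddcbbcacaddd')
  23 → (21, 'dcbbcacaddd')
  24 → (9, 'dccbaaccabcddcbbcacaddd')
  25 → (30, 'dd')
  26 → (3, 'ddacdadccbaaccabcddcbbcacaddd')
  27 → (20, 'ddcbbcacaddd')
  28 → (29, 'ddd')
  29 → (2, 'dddacdadccbaaccabcddcbbcacaddd')
  30 → (1, 'ddddacdadccbaaccabcddcbbcacaddd')
  31 → (0, 'dddddacdadccbaaccabcddcbbcacaddd')

[13, 17, 26, 14, 5, 8, 28, 12, 23, 24, 18, 16, 25, 27, 11, 22, 15, 10, 6, 19, 31, 4, 7, 21, 9, 30, 3, 20, 29, 2, 1, 0]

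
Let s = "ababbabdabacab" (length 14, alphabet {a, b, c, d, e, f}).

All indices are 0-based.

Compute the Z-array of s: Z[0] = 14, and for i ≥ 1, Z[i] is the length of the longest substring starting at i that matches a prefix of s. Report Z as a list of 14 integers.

[14, 0, 2, 0, 0, 2, 0, 0, 3, 0, 1, 0, 2, 0]

Z[0]=14
i=1: fresh scan; Z[1]=0
i=2: fresh scan; Z[2]=2 grow→box=[2,4)
i=3: min(r-i=1, Z[1]=0)=0; Z[3]=0
i=4: fresh scan; Z[4]=0
i=5: fresh scan; Z[5]=2 grow→box=[5,7)
i=6: min(r-i=1, Z[1]=0)=0; Z[6]=0
i=7: fresh scan; Z[7]=0
i=8: fresh scan; Z[8]=3 grow→box=[8,11)
i=9: min(r-i=2, Z[1]=0)=0; Z[9]=0
i=10: min(r-i=1, Z[2]=2)=1; Z[10]=1
i=11: fresh scan; Z[11]=0
i=12: fresh scan; Z[12]=2 grow→box=[12,14)
i=13: min(r-i=1, Z[1]=0)=0; Z[13]=0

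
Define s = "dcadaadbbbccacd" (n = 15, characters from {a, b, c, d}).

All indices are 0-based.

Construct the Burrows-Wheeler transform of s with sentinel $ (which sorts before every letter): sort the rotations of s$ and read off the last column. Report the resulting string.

rank  rotation          last
    0  $dcadaadbbbccacd  d
    1  aadbbbccacd$dcad  d
    2  acd$dcadaadbbbcc  c
    3  adaadbbbccacd$dc  c
    4  adbbbccacd$dcada  a
    5  bbbccacd$dcadaad  d
    6  bbccacd$dcadaadb  b
    7  bccacd$dcadaadbb  b
    8  cacd$dcadaadbbbc  c
    9  cadaadbbbccacd$d  d
   10  ccacd$dcadaadbbb  b
   11  cd$dcadaadbbbcca  a
   12  d$dcadaadbbbccac  c
   13  daadbbbccacd$dca  a
   14  dbbbccacd$dcadaa  a
   15  dcadaadbbbccacd$  $

ddccadbbcdbacaa$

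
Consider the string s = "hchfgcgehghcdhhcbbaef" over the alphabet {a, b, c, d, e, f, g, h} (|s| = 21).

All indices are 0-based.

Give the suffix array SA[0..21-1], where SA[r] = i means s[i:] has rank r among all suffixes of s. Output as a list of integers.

[18, 17, 16, 15, 11, 5, 1, 12, 19, 7, 20, 3, 4, 6, 9, 14, 10, 0, 2, 8, 13]

rank→(start, suffix):
  0 → (18, 'aef')
  1 → (17, 'baef')
  2 → (16, 'bbaef')
  3 → (15, 'cbbaef')
  4 → (11, 'cdhhcbbaef')
  5 → (5, 'cgehghcdhhcbbaef')
  6 → (1, 'chfgcgehghcdhhcbbaef')
  7 → (12, 'dhhcbbaef')
  8 → (19, 'ef')
  9 → (7, 'ehghcdhhcbbaef')
  10 → (20, 'f')
  11 → (3, 'fgcgehghcdhhcbbaef')
  12 → (4, 'gcgehghcdhhcbbaef')
  13 → (6, 'gehghcdhhcbbaef')
  14 → (9, 'ghcdhhcbbaef')
  15 → (14, 'hcbbaef')
  16 → (10, 'hcdhhcbbaef')
  17 → (0, 'hchfgcgehghcdhhcbbaef')
  18 → (2, 'hfgcgehghcdhhcbbaef')
  19 → (8, 'hghcdhhcbbaef')
  20 → (13, 'hhcbbaef')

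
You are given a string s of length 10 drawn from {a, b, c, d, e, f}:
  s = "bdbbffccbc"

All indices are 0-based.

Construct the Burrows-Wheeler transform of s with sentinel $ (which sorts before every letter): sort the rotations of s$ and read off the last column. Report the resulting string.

rank  rotation     last
    0  $bdbbffccbc  c
    1  bbffccbc$bd  d
    2  bc$bdbbffcc  c
    3  bdbbffccbc$  $
    4  bffccbc$bdb  b
    5  c$bdbbffccb  b
    6  cbc$bdbbffc  c
    7  ccbc$bdbbff  f
    8  dbbffccbc$b  b
    9  fccbc$bdbbf  f
   10  ffccbc$bdbb  b

cdc$bbcfbfb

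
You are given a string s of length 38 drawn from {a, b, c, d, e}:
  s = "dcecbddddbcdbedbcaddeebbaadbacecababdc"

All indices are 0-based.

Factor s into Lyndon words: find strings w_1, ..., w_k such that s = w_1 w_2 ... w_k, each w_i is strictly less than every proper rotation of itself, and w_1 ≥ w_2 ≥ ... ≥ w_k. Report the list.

emit factor 1: 'd' (i=0, period=1)
emit factor 2: 'ce' (i=1, period=2)
emit factor 3: 'c' (i=3, period=1)
emit factor 4: 'bdddd' (i=4, period=5)
emit factor 5: 'bcdbed' (i=9, period=6)
emit factor 6: 'bc' (i=15, period=2)
emit factor 7: 'addeebb' (i=17, period=7)
emit factor 8: 'aadbacecababdc' (i=24, period=14)

["d", "ce", "c", "bdddd", "bcdbed", "bc", "addeebb", "aadbacecababdc"]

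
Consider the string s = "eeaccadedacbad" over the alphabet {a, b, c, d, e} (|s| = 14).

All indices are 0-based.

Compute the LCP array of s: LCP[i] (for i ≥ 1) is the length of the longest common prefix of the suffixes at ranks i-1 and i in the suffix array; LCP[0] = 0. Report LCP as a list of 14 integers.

[0, 2, 1, 2, 0, 0, 1, 1, 0, 1, 1, 0, 1, 1]

sorted suffixes:
  #0 SA[0]=9  'acbad'
  #1 SA[1]=2  'accadedacbad'
  #2 SA[2]=12  'ad'
  #3 SA[3]=5  'adedacbad'
  #4 SA[4]=11  'bad'
  #5 SA[5]=4  'cadedacbad'
  #6 SA[6]=10  'cbad'
  #7 SA[7]=3  'ccadedacbad'
  #8 SA[8]=13  'd'
  #9 SA[9]=8  'dacbad'
  #10 SA[10]=6  'dedacbad'
  #11 SA[11]=1  'eaccadedacbad'
  #12 SA[12]=7  'edacbad'
  #13 SA[13]=0  'eeaccadedacbad'

SA = [9, 2, 12, 5, 11, 4, 10, 3, 13, 8, 6, 1, 7, 0]
i: (SA[i-1],SA[i]) lcp shared
  1: (9,2) 2 'ac'
  2: (2,12) 1 'a'
  3: (12,5) 2 'ad'
  4: (5,11) 0 ''
  5: (11,4) 0 ''
  6: (4,10) 1 'c'
  7: (10,3) 1 'c'
  8: (3,13) 0 ''
  9: (13,8) 1 'd'
  10: (8,6) 1 'd'
  11: (6,1) 0 ''
  12: (1,7) 1 'e'
  13: (7,0) 1 'e'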